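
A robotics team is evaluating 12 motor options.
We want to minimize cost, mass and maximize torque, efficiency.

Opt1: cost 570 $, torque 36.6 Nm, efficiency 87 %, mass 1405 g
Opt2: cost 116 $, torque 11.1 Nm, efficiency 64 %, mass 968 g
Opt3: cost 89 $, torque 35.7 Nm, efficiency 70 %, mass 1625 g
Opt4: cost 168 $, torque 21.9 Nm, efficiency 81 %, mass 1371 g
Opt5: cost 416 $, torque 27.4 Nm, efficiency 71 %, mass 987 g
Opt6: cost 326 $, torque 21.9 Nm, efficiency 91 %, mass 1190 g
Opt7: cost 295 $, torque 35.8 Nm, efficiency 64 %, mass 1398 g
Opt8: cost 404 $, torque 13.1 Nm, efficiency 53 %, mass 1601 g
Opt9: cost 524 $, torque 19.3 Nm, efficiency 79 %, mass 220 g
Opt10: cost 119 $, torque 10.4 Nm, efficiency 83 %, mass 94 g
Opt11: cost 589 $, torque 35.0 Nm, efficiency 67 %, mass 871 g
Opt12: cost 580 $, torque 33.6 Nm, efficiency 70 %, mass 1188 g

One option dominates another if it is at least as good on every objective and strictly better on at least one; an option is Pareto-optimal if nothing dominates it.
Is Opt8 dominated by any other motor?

Opt4 vs Opt8: cost 168≤404, torque 21.9≥13.1, efficiency 81≥53, mass 1371≤1601 — Opt4 is at least as good on every objective and strictly better on at least one, so Opt4 dominates Opt8.

Yes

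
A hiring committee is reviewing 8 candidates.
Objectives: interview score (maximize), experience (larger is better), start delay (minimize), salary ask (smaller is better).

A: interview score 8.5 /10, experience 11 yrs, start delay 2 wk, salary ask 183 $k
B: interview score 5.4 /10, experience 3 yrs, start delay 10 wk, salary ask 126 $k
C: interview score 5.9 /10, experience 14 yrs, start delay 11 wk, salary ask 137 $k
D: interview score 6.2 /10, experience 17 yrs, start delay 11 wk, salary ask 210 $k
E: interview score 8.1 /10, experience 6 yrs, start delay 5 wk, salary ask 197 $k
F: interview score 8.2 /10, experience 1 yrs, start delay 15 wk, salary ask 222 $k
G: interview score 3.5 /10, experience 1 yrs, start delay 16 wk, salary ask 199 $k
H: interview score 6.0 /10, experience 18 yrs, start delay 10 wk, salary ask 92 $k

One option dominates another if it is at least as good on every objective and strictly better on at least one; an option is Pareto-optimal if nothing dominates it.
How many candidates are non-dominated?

A: not dominated (best interview score).
B: dominated by H (interview score 6.0≥5.4, experience 18≥3, start delay 10≤10, salary ask 92≤126).
C: dominated by H (interview score 6.0≥5.9, experience 18≥14, start delay 10≤11, salary ask 92≤137).
D: not dominated.
E: dominated by A (interview score 8.5≥8.1, experience 11≥6, start delay 2≤5, salary ask 183≤197).
F: dominated by A (interview score 8.5≥8.2, experience 11≥1, start delay 2≤15, salary ask 183≤222).
G: dominated by A (interview score 8.5≥3.5, experience 11≥1, start delay 2≤16, salary ask 183≤199).
H: not dominated (best experience).
Pareto-optimal: A, D, H → 3.

3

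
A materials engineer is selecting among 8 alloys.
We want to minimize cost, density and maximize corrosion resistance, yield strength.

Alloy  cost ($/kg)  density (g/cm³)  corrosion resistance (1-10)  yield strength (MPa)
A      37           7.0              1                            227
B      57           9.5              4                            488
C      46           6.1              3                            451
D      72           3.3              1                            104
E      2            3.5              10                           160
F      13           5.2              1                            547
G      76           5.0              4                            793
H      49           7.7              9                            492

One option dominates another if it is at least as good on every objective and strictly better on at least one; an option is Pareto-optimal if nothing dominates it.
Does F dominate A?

F vs A: cost 13≤37, density 5.2≤7.0, corrosion resistance 1≥1, yield strength 547≥227 — F is at least as good on every objective with at least one strict improvement.

Yes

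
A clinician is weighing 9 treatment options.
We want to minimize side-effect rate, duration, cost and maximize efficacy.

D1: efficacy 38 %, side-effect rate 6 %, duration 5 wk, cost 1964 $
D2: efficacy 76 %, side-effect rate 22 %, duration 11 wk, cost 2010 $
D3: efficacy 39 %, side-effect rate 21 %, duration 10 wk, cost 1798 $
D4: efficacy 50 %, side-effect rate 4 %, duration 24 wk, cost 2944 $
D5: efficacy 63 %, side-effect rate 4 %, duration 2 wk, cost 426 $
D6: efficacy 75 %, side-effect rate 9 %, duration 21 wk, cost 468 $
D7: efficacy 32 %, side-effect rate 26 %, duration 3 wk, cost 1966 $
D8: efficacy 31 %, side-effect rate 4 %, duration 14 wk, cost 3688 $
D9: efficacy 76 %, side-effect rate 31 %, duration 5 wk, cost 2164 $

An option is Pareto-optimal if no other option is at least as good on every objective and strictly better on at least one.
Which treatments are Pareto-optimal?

D2, D5, D6, D9

D1: dominated by D5 (efficacy 63≥38, side-effect rate 4≤6, duration 2≤5, cost 426≤1964).
D2: not dominated.
D3: dominated by D5 (efficacy 63≥39, side-effect rate 4≤21, duration 2≤10, cost 426≤1798).
D4: dominated by D5 (efficacy 63≥50, side-effect rate 4≤4, duration 2≤24, cost 426≤2944).
D5: not dominated (best duration).
D6: not dominated.
D7: dominated by D5 (efficacy 63≥32, side-effect rate 4≤26, duration 2≤3, cost 426≤1966).
D8: dominated by D5 (efficacy 63≥31, side-effect rate 4≤4, duration 2≤14, cost 426≤3688).
D9: not dominated.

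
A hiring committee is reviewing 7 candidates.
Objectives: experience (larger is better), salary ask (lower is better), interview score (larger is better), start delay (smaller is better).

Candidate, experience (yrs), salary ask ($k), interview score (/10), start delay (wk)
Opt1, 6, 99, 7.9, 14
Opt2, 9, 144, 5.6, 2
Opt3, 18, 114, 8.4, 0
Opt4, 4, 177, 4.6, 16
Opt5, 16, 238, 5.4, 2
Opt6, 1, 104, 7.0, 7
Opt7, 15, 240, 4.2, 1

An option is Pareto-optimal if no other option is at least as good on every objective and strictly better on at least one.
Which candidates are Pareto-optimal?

Opt1: not dominated (best salary ask).
Opt2: dominated by Opt3 (experience 18≥9, salary ask 114≤144, interview score 8.4≥5.6, start delay 0≤2).
Opt3: not dominated (best experience).
Opt4: dominated by Opt1 (experience 6≥4, salary ask 99≤177, interview score 7.9≥4.6, start delay 14≤16).
Opt5: dominated by Opt3 (experience 18≥16, salary ask 114≤238, interview score 8.4≥5.4, start delay 0≤2).
Opt6: not dominated.
Opt7: dominated by Opt3 (experience 18≥15, salary ask 114≤240, interview score 8.4≥4.2, start delay 0≤1).

Opt1, Opt3, Opt6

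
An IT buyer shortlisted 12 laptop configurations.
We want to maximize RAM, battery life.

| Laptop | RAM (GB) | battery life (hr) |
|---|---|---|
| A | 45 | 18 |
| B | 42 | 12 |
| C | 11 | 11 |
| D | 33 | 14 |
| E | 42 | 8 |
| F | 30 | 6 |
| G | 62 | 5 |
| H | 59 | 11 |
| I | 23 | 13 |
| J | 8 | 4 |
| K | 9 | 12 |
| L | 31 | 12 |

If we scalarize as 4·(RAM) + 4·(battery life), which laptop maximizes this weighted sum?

H

A: 4·45 + 4·18 = 252
B: 4·42 + 4·12 = 216
C: 4·11 + 4·11 = 88
D: 4·33 + 4·14 = 188
E: 4·42 + 4·8 = 200
F: 4·30 + 4·6 = 144
G: 4·62 + 4·5 = 268
H: 4·59 + 4·11 = 280
I: 4·23 + 4·13 = 144
J: 4·8 + 4·4 = 48
K: 4·9 + 4·12 = 84
L: 4·31 + 4·12 = 172
Highest: H at 280.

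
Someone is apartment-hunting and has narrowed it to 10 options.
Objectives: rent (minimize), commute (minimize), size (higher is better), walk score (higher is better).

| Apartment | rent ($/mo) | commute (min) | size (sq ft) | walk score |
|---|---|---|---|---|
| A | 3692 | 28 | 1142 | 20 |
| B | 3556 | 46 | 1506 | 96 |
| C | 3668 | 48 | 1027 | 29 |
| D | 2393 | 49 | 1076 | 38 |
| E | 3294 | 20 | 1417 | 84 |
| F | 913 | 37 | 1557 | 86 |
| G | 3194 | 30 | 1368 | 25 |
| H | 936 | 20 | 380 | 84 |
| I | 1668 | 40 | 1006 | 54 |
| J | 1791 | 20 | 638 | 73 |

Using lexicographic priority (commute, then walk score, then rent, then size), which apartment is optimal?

H

First minimize commute: best is 20, kept {E, H, J}.
Then maximize walk score: best is 84, kept {E, H}.
Then minimize rent: best is 936, kept {H}.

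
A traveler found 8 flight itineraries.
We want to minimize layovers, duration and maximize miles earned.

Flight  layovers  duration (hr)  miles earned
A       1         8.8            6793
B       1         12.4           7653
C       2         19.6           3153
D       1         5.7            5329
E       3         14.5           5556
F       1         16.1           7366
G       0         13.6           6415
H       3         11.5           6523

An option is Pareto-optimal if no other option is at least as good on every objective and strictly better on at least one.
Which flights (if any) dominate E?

A: layovers 1≤3, duration 8.8≤14.5, miles earned 6793≥5556 — dominates E.
B: layovers 1≤3, duration 12.4≤14.5, miles earned 7653≥5556 — dominates E.
G: layovers 0≤3, duration 13.6≤14.5, miles earned 6415≥5556 — dominates E.
H: layovers 3≤3, duration 11.5≤14.5, miles earned 6523≥5556 — dominates E.
Others (C, D, F) are each worse than E on at least one objective.

A, B, G, H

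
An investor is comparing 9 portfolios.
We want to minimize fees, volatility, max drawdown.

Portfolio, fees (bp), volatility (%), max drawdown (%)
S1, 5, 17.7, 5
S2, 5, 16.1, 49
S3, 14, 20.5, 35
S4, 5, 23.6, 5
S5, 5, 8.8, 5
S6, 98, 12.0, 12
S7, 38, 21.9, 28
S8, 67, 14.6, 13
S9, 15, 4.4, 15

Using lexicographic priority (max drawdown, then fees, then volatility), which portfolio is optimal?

S5

First minimize max drawdown: best is 5, kept {S1, S4, S5}.
Then minimize fees: best is 5, kept {S1, S4, S5}.
Then minimize volatility: best is 8.8, kept {S5}.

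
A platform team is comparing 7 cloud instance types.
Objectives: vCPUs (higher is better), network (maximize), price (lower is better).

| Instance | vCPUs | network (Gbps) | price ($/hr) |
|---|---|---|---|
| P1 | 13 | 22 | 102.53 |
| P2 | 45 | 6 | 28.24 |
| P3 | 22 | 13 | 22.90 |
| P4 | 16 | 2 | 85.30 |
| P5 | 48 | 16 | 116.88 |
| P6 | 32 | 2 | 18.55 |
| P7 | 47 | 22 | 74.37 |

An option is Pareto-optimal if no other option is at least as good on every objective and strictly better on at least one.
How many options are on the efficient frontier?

P1: dominated by P7 (vCPUs 47≥13, network 22≥22, price 74.37≤102.53).
P2: not dominated.
P3: not dominated.
P4: dominated by P2 (vCPUs 45≥16, network 6≥2, price 28.24≤85.30).
P5: not dominated (best vCPUs).
P6: not dominated (best price).
P7: not dominated.
Pareto-optimal: P2, P3, P5, P6, P7 → 5.

5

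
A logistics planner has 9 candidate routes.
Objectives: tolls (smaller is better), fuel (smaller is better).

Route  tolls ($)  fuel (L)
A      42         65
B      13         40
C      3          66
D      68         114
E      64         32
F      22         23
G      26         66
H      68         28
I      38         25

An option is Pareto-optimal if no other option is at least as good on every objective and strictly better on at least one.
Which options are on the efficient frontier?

A: dominated by B (tolls 13≤42, fuel 40≤65).
B: not dominated.
C: not dominated (best tolls).
D: dominated by A (tolls 42≤68, fuel 65≤114).
E: dominated by F (tolls 22≤64, fuel 23≤32).
F: not dominated (best fuel).
G: dominated by B (tolls 13≤26, fuel 40≤66).
H: dominated by F (tolls 22≤68, fuel 23≤28).
I: dominated by F (tolls 22≤38, fuel 23≤25).

B, C, F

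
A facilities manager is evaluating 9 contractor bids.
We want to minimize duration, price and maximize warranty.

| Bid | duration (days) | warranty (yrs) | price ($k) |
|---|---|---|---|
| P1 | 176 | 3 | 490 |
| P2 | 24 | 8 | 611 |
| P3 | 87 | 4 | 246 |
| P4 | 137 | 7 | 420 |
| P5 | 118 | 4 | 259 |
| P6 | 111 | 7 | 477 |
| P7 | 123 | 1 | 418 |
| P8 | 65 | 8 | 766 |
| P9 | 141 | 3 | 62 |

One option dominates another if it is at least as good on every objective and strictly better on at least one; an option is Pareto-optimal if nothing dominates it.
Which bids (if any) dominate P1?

P3, P4, P5, P6, P9

P3: duration 87≤176, warranty 4≥3, price 246≤490 — dominates P1.
P4: duration 137≤176, warranty 7≥3, price 420≤490 — dominates P1.
P5: duration 118≤176, warranty 4≥3, price 259≤490 — dominates P1.
P6: duration 111≤176, warranty 7≥3, price 477≤490 — dominates P1.
P9: duration 141≤176, warranty 3≥3, price 62≤490 — dominates P1.
Others (P2, P7, P8) are each worse than P1 on at least one objective.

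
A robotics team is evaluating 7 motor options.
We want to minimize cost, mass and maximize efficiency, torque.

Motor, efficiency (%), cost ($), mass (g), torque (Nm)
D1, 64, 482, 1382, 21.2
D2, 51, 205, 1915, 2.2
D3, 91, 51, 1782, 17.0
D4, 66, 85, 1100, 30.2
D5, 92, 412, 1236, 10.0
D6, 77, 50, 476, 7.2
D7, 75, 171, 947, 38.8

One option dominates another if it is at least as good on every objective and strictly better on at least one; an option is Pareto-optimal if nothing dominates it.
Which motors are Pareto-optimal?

D3, D4, D5, D6, D7

D1: dominated by D4 (efficiency 66≥64, cost 85≤482, mass 1100≤1382, torque 30.2≥21.2).
D2: dominated by D3 (efficiency 91≥51, cost 51≤205, mass 1782≤1915, torque 17.0≥2.2).
D3: not dominated.
D4: not dominated.
D5: not dominated (best efficiency).
D6: not dominated (best cost).
D7: not dominated (best torque).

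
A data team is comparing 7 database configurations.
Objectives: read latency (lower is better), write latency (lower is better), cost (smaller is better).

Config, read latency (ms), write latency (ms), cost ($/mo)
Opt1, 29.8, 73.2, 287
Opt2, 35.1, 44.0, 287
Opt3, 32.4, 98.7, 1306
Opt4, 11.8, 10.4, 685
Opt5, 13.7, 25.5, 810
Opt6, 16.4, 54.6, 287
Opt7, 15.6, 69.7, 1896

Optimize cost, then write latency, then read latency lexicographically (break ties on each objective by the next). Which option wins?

First minimize cost: best is 287, kept {Opt1, Opt2, Opt6}.
Then minimize write latency: best is 44.0, kept {Opt2}.

Opt2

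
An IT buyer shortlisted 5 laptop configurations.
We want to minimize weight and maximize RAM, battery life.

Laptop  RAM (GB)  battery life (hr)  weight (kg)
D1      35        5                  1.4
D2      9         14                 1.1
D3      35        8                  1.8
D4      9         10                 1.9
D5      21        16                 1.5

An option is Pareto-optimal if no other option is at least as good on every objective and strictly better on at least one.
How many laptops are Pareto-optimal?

4

D1: not dominated.
D2: not dominated (best weight).
D3: not dominated.
D4: dominated by D2 (RAM 9≥9, battery life 14≥10, weight 1.1≤1.9).
D5: not dominated (best battery life).
Pareto-optimal: D1, D2, D3, D5 → 4.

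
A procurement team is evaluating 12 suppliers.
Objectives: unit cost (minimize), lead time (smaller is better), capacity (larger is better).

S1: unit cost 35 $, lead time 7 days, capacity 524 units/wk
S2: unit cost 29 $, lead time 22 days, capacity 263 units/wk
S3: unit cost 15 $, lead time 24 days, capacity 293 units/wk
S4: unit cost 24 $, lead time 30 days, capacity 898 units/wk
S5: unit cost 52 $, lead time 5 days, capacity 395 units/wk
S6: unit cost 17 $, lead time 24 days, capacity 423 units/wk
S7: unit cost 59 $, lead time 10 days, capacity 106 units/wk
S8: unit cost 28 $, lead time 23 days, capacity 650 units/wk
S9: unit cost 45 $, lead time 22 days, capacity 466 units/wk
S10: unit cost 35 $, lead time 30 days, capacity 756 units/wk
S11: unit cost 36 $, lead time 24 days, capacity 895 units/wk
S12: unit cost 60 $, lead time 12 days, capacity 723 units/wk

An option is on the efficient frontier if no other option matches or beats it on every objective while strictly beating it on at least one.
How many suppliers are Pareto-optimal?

S1: not dominated.
S2: not dominated.
S3: not dominated (best unit cost).
S4: not dominated (best capacity).
S5: not dominated (best lead time).
S6: not dominated.
S7: dominated by S1 (unit cost 35≤59, lead time 7≤10, capacity 524≥106).
S8: not dominated.
S9: dominated by S1 (unit cost 35≤45, lead time 7≤22, capacity 524≥466).
S10: dominated by S4 (unit cost 24≤35, lead time 30≤30, capacity 898≥756).
S11: not dominated.
S12: not dominated.
Pareto-optimal: S1, S2, S3, S4, S5, S6, S8, S11, S12 → 9.

9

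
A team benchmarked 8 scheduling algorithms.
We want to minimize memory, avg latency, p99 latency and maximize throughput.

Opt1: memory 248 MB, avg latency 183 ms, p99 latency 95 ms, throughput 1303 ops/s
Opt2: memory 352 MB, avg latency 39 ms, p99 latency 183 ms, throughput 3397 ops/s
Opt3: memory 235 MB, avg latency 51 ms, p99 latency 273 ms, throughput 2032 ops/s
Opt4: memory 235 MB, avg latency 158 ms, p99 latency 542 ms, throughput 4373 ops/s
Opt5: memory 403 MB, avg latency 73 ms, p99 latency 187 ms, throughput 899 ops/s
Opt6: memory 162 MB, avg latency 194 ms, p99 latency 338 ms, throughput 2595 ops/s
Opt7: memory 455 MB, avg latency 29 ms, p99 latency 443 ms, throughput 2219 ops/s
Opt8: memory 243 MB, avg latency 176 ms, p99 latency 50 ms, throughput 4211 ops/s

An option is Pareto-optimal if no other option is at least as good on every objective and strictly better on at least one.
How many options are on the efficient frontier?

Opt1: dominated by Opt8 (memory 243≤248, avg latency 176≤183, p99 latency 50≤95, throughput 4211≥1303).
Opt2: not dominated.
Opt3: not dominated.
Opt4: not dominated (best throughput).
Opt5: dominated by Opt2 (memory 352≤403, avg latency 39≤73, p99 latency 183≤187, throughput 3397≥899).
Opt6: not dominated (best memory).
Opt7: not dominated (best avg latency).
Opt8: not dominated (best p99 latency).
Pareto-optimal: Opt2, Opt3, Opt4, Opt6, Opt7, Opt8 → 6.

6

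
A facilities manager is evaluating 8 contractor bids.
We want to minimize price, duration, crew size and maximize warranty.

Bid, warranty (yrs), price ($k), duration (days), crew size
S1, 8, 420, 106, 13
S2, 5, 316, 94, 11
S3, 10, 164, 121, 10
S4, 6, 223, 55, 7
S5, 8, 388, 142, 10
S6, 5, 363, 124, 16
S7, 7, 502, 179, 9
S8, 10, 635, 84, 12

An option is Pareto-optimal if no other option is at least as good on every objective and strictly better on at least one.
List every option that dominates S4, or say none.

none

S1: worse on price (420 vs 223).
S2: worse on warranty (5 vs 6).
S3: worse on duration (121 vs 55).
S5: worse on price (388 vs 223).
S6: worse on warranty (5 vs 6).
S7: worse on price (502 vs 223).
S8: worse on price (635 vs 223).
No option dominates S4.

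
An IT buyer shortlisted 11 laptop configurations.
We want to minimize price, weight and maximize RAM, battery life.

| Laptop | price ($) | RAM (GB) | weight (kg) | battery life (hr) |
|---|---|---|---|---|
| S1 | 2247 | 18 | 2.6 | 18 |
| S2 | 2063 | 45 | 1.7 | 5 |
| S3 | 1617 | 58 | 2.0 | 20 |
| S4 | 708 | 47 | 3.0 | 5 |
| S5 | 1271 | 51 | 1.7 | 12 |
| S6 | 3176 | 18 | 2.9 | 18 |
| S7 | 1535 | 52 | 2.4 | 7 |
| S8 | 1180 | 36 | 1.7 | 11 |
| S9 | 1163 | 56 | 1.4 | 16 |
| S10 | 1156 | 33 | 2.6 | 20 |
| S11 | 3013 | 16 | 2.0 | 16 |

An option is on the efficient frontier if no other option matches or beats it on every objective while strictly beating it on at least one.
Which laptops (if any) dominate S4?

none

S1: worse on price (2247 vs 708).
S2: worse on price (2063 vs 708).
S3: worse on price (1617 vs 708).
S5: worse on price (1271 vs 708).
S6: worse on price (3176 vs 708).
S7: worse on price (1535 vs 708).
S8: worse on price (1180 vs 708).
S9: worse on price (1163 vs 708).
S10: worse on price (1156 vs 708).
S11: worse on price (3013 vs 708).
No option dominates S4.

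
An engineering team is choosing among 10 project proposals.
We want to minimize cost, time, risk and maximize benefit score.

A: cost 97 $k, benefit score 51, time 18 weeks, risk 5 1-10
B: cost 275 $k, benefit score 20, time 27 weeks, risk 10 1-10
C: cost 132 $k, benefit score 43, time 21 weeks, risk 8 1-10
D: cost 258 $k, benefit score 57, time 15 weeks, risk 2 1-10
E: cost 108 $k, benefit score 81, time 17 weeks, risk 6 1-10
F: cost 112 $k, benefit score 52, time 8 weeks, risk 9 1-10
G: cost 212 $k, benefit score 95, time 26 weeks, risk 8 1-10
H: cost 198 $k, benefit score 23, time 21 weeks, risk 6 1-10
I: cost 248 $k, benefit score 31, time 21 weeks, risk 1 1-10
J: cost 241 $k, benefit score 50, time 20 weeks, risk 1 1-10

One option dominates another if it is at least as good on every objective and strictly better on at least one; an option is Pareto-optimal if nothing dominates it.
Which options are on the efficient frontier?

A: not dominated (best cost).
B: dominated by A (cost 97≤275, benefit score 51≥20, time 18≤27, risk 5≤10).
C: dominated by A (cost 97≤132, benefit score 51≥43, time 18≤21, risk 5≤8).
D: not dominated.
E: not dominated.
F: not dominated (best time).
G: not dominated (best benefit score).
H: dominated by A (cost 97≤198, benefit score 51≥23, time 18≤21, risk 5≤6).
I: dominated by J (cost 241≤248, benefit score 50≥31, time 20≤21, risk 1≤1).
J: not dominated.

A, D, E, F, G, J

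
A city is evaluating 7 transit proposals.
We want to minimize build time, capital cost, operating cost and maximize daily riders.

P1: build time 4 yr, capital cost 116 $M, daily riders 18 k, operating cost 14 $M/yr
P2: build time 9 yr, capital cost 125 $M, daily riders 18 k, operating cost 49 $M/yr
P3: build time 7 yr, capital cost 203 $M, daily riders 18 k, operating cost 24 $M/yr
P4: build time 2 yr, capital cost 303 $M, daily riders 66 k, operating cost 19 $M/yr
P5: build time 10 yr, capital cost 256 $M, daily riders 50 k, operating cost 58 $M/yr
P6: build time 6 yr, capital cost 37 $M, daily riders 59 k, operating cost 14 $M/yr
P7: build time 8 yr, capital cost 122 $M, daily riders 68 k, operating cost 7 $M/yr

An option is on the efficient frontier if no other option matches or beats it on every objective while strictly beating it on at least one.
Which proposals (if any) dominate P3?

P1: build time 4≤7, capital cost 116≤203, daily riders 18≥18, operating cost 14≤24 — dominates P3.
P6: build time 6≤7, capital cost 37≤203, daily riders 59≥18, operating cost 14≤24 — dominates P3.
Others (P2, P4, P5, P7) are each worse than P3 on at least one objective.

P1, P6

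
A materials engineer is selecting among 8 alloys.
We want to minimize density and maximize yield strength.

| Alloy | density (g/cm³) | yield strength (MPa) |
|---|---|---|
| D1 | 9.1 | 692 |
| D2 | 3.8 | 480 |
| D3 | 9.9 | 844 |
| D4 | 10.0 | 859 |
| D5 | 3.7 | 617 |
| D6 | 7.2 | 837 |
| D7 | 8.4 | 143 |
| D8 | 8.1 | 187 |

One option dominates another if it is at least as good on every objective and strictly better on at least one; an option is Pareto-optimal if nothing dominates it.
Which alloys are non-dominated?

D1: dominated by D6 (density 7.2≤9.1, yield strength 837≥692).
D2: dominated by D5 (density 3.7≤3.8, yield strength 617≥480).
D3: not dominated.
D4: not dominated (best yield strength).
D5: not dominated (best density).
D6: not dominated.
D7: dominated by D2 (density 3.8≤8.4, yield strength 480≥143).
D8: dominated by D2 (density 3.8≤8.1, yield strength 480≥187).

D3, D4, D5, D6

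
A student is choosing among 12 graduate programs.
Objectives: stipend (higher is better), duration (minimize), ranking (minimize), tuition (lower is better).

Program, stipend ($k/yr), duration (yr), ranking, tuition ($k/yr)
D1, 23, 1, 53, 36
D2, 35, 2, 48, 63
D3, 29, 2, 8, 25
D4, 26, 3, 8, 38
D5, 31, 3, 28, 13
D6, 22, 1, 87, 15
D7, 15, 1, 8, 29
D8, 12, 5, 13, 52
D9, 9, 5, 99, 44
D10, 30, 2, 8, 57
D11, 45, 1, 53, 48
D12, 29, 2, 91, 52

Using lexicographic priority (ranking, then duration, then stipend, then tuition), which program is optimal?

First minimize ranking: best is 8, kept {D3, D4, D7, D10}.
Then minimize duration: best is 1, kept {D7}.

D7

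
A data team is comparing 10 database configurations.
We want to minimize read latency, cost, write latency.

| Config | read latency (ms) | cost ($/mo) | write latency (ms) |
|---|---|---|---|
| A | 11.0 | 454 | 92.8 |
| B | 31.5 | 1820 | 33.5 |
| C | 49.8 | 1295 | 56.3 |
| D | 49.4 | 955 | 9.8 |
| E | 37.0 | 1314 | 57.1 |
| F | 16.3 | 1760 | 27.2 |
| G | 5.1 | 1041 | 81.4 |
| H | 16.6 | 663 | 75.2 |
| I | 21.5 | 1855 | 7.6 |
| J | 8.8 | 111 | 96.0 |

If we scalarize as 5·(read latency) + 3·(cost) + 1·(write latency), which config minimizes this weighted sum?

J

A: 5·11.0 + 3·454 + 1·92.8 = 1509.8
B: 5·31.5 + 3·1820 + 1·33.5 = 5651.0
C: 5·49.8 + 3·1295 + 1·56.3 = 4190.3
D: 5·49.4 + 3·955 + 1·9.8 = 3121.8
E: 5·37.0 + 3·1314 + 1·57.1 = 4184.1
F: 5·16.3 + 3·1760 + 1·27.2 = 5388.7
G: 5·5.1 + 3·1041 + 1·81.4 = 3229.9
H: 5·16.6 + 3·663 + 1·75.2 = 2147.2
I: 5·21.5 + 3·1855 + 1·7.6 = 5680.1
J: 5·8.8 + 3·111 + 1·96.0 = 473.0
Lowest: J at 473.0.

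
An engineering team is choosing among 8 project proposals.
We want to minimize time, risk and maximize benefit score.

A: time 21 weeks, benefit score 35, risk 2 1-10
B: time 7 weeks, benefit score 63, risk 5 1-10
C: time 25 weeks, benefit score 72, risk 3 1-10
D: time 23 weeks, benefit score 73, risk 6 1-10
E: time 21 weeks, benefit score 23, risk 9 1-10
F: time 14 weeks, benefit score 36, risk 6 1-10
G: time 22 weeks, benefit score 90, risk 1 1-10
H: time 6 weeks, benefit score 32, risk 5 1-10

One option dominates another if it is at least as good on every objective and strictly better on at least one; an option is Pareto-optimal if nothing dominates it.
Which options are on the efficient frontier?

A: not dominated.
B: not dominated.
C: dominated by G (time 22≤25, benefit score 90≥72, risk 1≤3).
D: dominated by G (time 22≤23, benefit score 90≥73, risk 1≤6).
E: dominated by A (time 21≤21, benefit score 35≥23, risk 2≤9).
F: dominated by B (time 7≤14, benefit score 63≥36, risk 5≤6).
G: not dominated (best benefit score).
H: not dominated (best time).

A, B, G, H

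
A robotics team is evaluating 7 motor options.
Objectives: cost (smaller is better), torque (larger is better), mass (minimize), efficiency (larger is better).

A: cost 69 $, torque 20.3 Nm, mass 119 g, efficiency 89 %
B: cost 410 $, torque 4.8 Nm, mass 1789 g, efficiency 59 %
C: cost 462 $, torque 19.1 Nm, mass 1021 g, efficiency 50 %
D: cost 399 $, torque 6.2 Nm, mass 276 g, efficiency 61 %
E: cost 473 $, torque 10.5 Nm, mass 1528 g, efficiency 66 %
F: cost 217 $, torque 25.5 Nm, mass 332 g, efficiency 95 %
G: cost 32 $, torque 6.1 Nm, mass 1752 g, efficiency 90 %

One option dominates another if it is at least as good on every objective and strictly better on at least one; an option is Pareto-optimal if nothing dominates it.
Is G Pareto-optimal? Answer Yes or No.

Yes

A: worse on cost (69 vs 32).
B: worse on cost (410 vs 32).
C: worse on cost (462 vs 32).
D: worse on cost (399 vs 32).
E: worse on cost (473 vs 32).
F: worse on cost (217 vs 32).
No option is at least as good as G on every objective and strictly better on one.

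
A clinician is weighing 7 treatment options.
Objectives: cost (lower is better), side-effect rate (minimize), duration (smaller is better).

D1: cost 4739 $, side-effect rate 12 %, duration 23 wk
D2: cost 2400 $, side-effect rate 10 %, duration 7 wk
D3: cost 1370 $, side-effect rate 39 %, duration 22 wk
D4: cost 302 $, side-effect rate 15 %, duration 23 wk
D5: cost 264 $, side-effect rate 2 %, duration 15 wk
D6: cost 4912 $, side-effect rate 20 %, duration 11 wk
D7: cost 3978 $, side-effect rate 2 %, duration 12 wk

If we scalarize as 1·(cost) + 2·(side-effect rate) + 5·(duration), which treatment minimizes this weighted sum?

D5

D1: 1·4739 + 2·12 + 5·23 = 4878
D2: 1·2400 + 2·10 + 5·7 = 2455
D3: 1·1370 + 2·39 + 5·22 = 1558
D4: 1·302 + 2·15 + 5·23 = 447
D5: 1·264 + 2·2 + 5·15 = 343
D6: 1·4912 + 2·20 + 5·11 = 5007
D7: 1·3978 + 2·2 + 5·12 = 4042
Lowest: D5 at 343.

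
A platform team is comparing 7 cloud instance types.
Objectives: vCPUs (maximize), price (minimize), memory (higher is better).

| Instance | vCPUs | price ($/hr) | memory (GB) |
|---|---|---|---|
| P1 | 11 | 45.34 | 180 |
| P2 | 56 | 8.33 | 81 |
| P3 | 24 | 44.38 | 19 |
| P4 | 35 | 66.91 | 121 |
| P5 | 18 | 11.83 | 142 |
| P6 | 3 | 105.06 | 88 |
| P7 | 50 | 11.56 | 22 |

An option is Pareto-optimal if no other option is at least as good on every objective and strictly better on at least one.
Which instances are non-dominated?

P1: not dominated (best memory).
P2: not dominated (best vCPUs).
P3: dominated by P2 (vCPUs 56≥24, price 8.33≤44.38, memory 81≥19).
P4: not dominated.
P5: not dominated.
P6: dominated by P1 (vCPUs 11≥3, price 45.34≤105.06, memory 180≥88).
P7: dominated by P2 (vCPUs 56≥50, price 8.33≤11.56, memory 81≥22).

P1, P2, P4, P5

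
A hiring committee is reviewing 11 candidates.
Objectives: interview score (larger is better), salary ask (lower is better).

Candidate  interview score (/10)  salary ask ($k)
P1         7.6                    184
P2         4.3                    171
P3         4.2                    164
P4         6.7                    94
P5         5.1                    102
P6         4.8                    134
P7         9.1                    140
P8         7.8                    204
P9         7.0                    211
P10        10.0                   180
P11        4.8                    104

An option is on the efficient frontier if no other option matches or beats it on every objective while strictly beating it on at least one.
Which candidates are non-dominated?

P1: dominated by P7 (interview score 9.1≥7.6, salary ask 140≤184).
P2: dominated by P4 (interview score 6.7≥4.3, salary ask 94≤171).
P3: dominated by P4 (interview score 6.7≥4.2, salary ask 94≤164).
P4: not dominated (best salary ask).
P5: dominated by P4 (interview score 6.7≥5.1, salary ask 94≤102).
P6: dominated by P4 (interview score 6.7≥4.8, salary ask 94≤134).
P7: not dominated.
P8: dominated by P7 (interview score 9.1≥7.8, salary ask 140≤204).
P9: dominated by P1 (interview score 7.6≥7.0, salary ask 184≤211).
P10: not dominated (best interview score).
P11: dominated by P4 (interview score 6.7≥4.8, salary ask 94≤104).

P4, P7, P10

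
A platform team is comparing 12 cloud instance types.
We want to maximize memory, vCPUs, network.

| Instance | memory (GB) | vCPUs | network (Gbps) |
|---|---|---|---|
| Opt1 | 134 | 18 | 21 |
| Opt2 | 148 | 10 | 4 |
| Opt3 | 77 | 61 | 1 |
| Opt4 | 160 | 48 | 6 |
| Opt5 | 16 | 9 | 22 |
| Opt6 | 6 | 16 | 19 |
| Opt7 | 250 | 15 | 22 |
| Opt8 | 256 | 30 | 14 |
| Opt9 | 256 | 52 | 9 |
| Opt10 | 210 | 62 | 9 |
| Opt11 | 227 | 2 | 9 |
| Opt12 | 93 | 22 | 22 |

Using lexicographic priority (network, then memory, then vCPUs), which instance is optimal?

First maximize network: best is 22, kept {Opt5, Opt7, Opt12}.
Then maximize memory: best is 250, kept {Opt7}.

Opt7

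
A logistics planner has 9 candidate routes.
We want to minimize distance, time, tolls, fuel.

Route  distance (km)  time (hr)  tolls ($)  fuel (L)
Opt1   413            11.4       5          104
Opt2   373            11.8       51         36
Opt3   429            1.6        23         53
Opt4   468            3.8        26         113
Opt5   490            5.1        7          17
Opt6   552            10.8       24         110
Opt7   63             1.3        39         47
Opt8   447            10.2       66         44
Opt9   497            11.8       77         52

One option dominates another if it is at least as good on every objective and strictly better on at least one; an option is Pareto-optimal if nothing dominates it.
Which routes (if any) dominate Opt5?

none

Opt1: worse on time (11.4 vs 5.1).
Opt2: worse on time (11.8 vs 5.1).
Opt3: worse on tolls (23 vs 7).
Opt4: worse on tolls (26 vs 7).
Opt6: worse on distance (552 vs 490).
Opt7: worse on tolls (39 vs 7).
Opt8: worse on time (10.2 vs 5.1).
Opt9: worse on distance (497 vs 490).
No option dominates Opt5.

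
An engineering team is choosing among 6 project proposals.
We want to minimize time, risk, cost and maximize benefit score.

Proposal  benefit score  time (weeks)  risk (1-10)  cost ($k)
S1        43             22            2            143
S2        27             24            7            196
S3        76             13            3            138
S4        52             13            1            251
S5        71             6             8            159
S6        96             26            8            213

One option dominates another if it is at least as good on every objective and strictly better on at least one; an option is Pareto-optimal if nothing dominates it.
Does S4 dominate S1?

No

S4 vs S1: S4 is worse on cost (251 vs 143), so it does not dominate S1.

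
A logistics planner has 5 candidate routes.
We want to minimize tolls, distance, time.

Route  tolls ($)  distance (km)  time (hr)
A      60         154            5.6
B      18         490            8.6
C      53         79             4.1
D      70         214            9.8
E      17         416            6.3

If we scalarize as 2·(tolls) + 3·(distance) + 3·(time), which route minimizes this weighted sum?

C

A: 2·60 + 3·154 + 3·5.6 = 598.8
B: 2·18 + 3·490 + 3·8.6 = 1531.8
C: 2·53 + 3·79 + 3·4.1 = 355.3
D: 2·70 + 3·214 + 3·9.8 = 811.4
E: 2·17 + 3·416 + 3·6.3 = 1300.9
Lowest: C at 355.3.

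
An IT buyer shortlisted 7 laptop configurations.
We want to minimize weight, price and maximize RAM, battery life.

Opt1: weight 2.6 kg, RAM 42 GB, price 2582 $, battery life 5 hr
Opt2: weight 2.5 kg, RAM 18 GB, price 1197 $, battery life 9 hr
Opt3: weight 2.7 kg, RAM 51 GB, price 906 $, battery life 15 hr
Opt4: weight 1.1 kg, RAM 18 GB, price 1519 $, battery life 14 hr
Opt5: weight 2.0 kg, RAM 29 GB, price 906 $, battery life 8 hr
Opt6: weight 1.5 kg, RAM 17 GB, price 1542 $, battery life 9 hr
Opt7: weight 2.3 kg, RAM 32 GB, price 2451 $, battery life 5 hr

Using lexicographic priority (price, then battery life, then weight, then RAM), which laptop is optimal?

Opt3

First minimize price: best is 906, kept {Opt3, Opt5}.
Then maximize battery life: best is 15, kept {Opt3}.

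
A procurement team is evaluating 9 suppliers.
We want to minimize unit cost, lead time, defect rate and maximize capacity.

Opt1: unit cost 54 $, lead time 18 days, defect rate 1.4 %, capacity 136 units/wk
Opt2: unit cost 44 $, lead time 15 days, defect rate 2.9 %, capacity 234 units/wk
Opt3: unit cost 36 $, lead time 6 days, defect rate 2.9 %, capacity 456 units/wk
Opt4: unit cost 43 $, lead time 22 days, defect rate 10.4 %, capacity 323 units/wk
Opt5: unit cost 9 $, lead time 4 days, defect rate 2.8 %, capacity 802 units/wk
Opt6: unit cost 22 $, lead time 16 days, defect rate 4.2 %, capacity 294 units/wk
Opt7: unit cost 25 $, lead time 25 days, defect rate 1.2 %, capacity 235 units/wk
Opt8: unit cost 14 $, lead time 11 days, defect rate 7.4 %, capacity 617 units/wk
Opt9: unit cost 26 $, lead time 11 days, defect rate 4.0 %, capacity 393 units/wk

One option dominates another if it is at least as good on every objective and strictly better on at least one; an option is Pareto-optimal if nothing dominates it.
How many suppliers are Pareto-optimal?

3

Opt1: not dominated.
Opt2: dominated by Opt3 (unit cost 36≤44, lead time 6≤15, defect rate 2.9≤2.9, capacity 456≥234).
Opt3: dominated by Opt5 (unit cost 9≤36, lead time 4≤6, defect rate 2.8≤2.9, capacity 802≥456).
Opt4: dominated by Opt3 (unit cost 36≤43, lead time 6≤22, defect rate 2.9≤10.4, capacity 456≥323).
Opt5: not dominated (best unit cost).
Opt6: dominated by Opt5 (unit cost 9≤22, lead time 4≤16, defect rate 2.8≤4.2, capacity 802≥294).
Opt7: not dominated (best defect rate).
Opt8: dominated by Opt5 (unit cost 9≤14, lead time 4≤11, defect rate 2.8≤7.4, capacity 802≥617).
Opt9: dominated by Opt5 (unit cost 9≤26, lead time 4≤11, defect rate 2.8≤4.0, capacity 802≥393).
Pareto-optimal: Opt1, Opt5, Opt7 → 3.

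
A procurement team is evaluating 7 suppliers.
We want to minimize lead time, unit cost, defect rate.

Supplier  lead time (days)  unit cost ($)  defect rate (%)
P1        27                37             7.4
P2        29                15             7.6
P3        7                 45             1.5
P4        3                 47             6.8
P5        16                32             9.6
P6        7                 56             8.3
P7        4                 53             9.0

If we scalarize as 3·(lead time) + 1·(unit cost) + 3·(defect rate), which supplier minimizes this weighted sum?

P1: 3·27 + 1·37 + 3·7.4 = 140.2
P2: 3·29 + 1·15 + 3·7.6 = 124.8
P3: 3·7 + 1·45 + 3·1.5 = 70.5
P4: 3·3 + 1·47 + 3·6.8 = 76.4
P5: 3·16 + 1·32 + 3·9.6 = 108.8
P6: 3·7 + 1·56 + 3·8.3 = 101.9
P7: 3·4 + 1·53 + 3·9.0 = 92.0
Lowest: P3 at 70.5.

P3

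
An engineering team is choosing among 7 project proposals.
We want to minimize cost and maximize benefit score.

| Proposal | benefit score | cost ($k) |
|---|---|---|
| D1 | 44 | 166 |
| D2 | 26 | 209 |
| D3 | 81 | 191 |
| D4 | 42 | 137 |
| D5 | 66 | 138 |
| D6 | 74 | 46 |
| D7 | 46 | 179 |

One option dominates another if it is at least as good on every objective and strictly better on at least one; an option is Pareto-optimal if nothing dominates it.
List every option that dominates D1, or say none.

D5, D6

D5: benefit score 66≥44, cost 138≤166 — dominates D1.
D6: benefit score 74≥44, cost 46≤166 — dominates D1.
Others (D2, D3, D4, D7) are each worse than D1 on at least one objective.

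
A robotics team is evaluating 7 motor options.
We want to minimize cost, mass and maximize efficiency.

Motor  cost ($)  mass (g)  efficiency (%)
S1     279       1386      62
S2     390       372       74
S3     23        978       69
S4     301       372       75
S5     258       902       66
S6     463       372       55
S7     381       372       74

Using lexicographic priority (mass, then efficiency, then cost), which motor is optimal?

S4

First minimize mass: best is 372, kept {S2, S4, S6, S7}.
Then maximize efficiency: best is 75, kept {S4}.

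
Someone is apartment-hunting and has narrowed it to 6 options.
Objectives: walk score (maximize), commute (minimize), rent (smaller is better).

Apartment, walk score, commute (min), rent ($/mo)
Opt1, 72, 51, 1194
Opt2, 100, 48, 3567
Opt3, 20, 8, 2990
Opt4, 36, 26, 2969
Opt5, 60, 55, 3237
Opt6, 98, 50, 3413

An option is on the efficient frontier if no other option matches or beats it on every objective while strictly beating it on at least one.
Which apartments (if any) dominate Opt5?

Opt1

Opt1: walk score 72≥60, commute 51≤55, rent 1194≤3237 — dominates Opt5.
Others (Opt2, Opt3, Opt4, Opt6) are each worse than Opt5 on at least one objective.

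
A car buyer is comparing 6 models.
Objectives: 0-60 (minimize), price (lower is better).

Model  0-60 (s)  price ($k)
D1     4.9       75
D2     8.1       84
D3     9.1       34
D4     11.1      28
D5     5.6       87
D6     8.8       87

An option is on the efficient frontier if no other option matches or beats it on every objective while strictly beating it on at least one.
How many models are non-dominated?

D1: not dominated (best 0-60).
D2: dominated by D1 (0-60 4.9≤8.1, price 75≤84).
D3: not dominated.
D4: not dominated (best price).
D5: dominated by D1 (0-60 4.9≤5.6, price 75≤87).
D6: dominated by D1 (0-60 4.9≤8.8, price 75≤87).
Pareto-optimal: D1, D3, D4 → 3.

3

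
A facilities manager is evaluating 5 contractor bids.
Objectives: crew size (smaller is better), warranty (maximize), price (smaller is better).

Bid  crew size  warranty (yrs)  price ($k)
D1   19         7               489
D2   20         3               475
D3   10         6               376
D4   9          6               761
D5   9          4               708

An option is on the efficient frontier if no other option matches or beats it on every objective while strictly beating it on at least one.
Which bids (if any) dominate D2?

D3: crew size 10≤20, warranty 6≥3, price 376≤475 — dominates D2.
Others (D1, D4, D5) are each worse than D2 on at least one objective.

D3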